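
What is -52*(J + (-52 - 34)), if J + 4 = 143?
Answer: -2756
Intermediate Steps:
J = 139 (J = -4 + 143 = 139)
-52*(J + (-52 - 34)) = -52*(139 + (-52 - 34)) = -52*(139 - 86) = -52*53 = -2756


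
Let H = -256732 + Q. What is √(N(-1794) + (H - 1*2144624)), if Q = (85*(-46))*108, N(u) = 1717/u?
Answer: I*√9087694833594/1794 ≈ 1680.4*I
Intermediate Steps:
Q = -422280 (Q = -3910*108 = -422280)
H = -679012 (H = -256732 - 422280 = -679012)
√(N(-1794) + (H - 1*2144624)) = √(1717/(-1794) + (-679012 - 1*2144624)) = √(1717*(-1/1794) + (-679012 - 2144624)) = √(-1717/1794 - 2823636) = √(-5065604701/1794) = I*√9087694833594/1794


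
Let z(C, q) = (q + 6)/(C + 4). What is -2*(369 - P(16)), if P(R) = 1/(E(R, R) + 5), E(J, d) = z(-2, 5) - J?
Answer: -8122/11 ≈ -738.36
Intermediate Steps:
z(C, q) = (6 + q)/(4 + C)
E(J, d) = 11/2 - J (E(J, d) = (6 + 5)/(4 - 2) - J = 11/2 - J)
P(R) = 1/(21/2 - R) (P(R) = 1/((11/2 - R) + 5) = 1/(21/2 - R))
-2*(369 - P(16)) = -2*(369 - 2/(21 - 2*16)) = -2*(369 - 2/(21 - 32)) = -2*(369 - 2/(-11)) = -2*(369 - 2*(-1)/11) = -2*(369 - 1*(-2/11)) = -2*(369 + 2/11) = -2*4061/11 = -8122/11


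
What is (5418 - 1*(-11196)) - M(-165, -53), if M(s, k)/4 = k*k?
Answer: 5378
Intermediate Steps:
M(s, k) = 4*k² (M(s, k) = 4*(k*k) = 4*k²)
(5418 - 1*(-11196)) - M(-165, -53) = (5418 - 1*(-11196)) - 4*(-53)² = (5418 + 11196) - 4*2809 = 16614 - 1*11236 = 16614 - 11236 = 5378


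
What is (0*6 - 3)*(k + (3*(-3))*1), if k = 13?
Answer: -12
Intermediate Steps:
(0*6 - 3)*(k + (3*(-3))*1) = (0*6 - 3)*(13 + (3*(-3))*1) = (0 - 3)*(13 - 9*1) = -3*(13 - 9) = -3*4 = -12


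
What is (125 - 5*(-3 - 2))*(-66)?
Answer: -9900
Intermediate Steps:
(125 - 5*(-3 - 2))*(-66) = (125 - 5*(-5))*(-66) = (125 + 25)*(-66) = 150*(-66) = -9900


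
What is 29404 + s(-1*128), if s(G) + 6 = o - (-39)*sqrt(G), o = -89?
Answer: 29309 + 312*I*sqrt(2) ≈ 29309.0 + 441.23*I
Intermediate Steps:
s(G) = -95 + 39*sqrt(G) (s(G) = -6 + (-89 - (-39)*sqrt(G)) = -6 + (-89 + 39*sqrt(G)) = -95 + 39*sqrt(G))
29404 + s(-1*128) = 29404 + (-95 + 39*sqrt(-1*128)) = 29404 + (-95 + 39*sqrt(-128)) = 29404 + (-95 + 39*(8*I*sqrt(2))) = 29404 + (-95 + 312*I*sqrt(2)) = 29309 + 312*I*sqrt(2)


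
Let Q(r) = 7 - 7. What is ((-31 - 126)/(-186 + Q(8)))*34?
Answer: 2669/93 ≈ 28.699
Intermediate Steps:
Q(r) = 0
((-31 - 126)/(-186 + Q(8)))*34 = ((-31 - 126)/(-186 + 0))*34 = -157/(-186)*34 = -157*(-1/186)*34 = (157/186)*34 = 2669/93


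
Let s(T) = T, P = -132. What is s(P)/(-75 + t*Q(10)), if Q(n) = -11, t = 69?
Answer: 22/139 ≈ 0.15827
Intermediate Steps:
s(P)/(-75 + t*Q(10)) = -132/(-75 + 69*(-11)) = -132/(-75 - 759) = -132/(-834) = -132*(-1/834) = 22/139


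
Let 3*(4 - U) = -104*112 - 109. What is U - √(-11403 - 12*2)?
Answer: 3923 - I*√11427 ≈ 3923.0 - 106.9*I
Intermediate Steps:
U = 3923 (U = 4 - (-104*112 - 109)/3 = 4 - (-11648 - 109)/3 = 4 - ⅓*(-11757) = 4 + 3919 = 3923)
U - √(-11403 - 12*2) = 3923 - √(-11403 - 12*2) = 3923 - √(-11403 - 24) = 3923 - √(-11427) = 3923 - I*√11427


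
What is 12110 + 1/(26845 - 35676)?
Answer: 106943409/8831 ≈ 12110.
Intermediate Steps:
12110 + 1/(26845 - 35676) = 12110 + 1/(-8831) = 12110 - 1/8831 = 106943409/8831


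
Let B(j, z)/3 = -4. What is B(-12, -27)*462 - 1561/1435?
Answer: -1136743/205 ≈ -5545.1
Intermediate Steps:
B(j, z) = -12 (B(j, z) = 3*(-4) = -12)
B(-12, -27)*462 - 1561/1435 = -12*462 - 1561/1435 = -5544 - 1561*1/1435 = -5544 - 223/205 = -1136743/205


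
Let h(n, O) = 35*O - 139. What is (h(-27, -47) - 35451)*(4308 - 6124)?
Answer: 67618760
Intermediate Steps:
h(n, O) = -139 + 35*O
(h(-27, -47) - 35451)*(4308 - 6124) = ((-139 + 35*(-47)) - 35451)*(4308 - 6124) = ((-139 - 1645) - 35451)*(-1816) = (-1784 - 35451)*(-1816) = -37235*(-1816) = 67618760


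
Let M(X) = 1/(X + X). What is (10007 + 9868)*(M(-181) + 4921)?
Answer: 35405344875/362 ≈ 9.7805e+7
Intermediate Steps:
M(X) = 1/(2*X)
(10007 + 9868)*(M(-181) + 4921) = (10007 + 9868)*((½)/(-181) + 4921) = 19875*((½)*(-1/181) + 4921) = 19875*(-1/362 + 4921) = 19875*(1781401/362) = 35405344875/362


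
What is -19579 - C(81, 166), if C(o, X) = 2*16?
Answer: -19611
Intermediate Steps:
C(o, X) = 32
-19579 - C(81, 166) = -19579 - 1*32 = -19579 - 32 = -19611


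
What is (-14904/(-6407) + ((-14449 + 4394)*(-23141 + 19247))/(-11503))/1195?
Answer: -250689326478/88071166595 ≈ -2.8464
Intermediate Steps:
(-14904/(-6407) + ((-14449 + 4394)*(-23141 + 19247))/(-11503))/1195 = (-14904*(-1/6407) - 10055*(-3894)*(-1/11503))*(1/1195) = (14904/6407 + 39154170*(-1/11503))*(1/1195) = (14904/6407 - 39154170/11503)*(1/1195) = -250689326478/73699721*1/1195 = -250689326478/88071166595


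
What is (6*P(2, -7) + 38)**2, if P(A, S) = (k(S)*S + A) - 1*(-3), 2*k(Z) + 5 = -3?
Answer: 55696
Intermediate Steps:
k(Z) = -4 (k(Z) = -5/2 + (1/2)*(-3) = -5/2 - 3/2 = -4)
P(A, S) = 3 + A - 4*S (P(A, S) = (-4*S + A) - 1*(-3) = (A - 4*S) + 3 = 3 + A - 4*S)
(6*P(2, -7) + 38)**2 = (6*(3 + 2 - 4*(-7)) + 38)**2 = (6*(3 + 2 + 28) + 38)**2 = (6*33 + 38)**2 = (198 + 38)**2 = 236**2 = 55696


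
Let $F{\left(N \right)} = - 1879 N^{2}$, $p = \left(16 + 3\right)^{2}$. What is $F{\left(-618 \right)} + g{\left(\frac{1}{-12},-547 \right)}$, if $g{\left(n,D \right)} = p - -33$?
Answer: $-717634802$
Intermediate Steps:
$p = 361$ ($p = 19^{2} = 361$)
$g{\left(n,D \right)} = 394$ ($g{\left(n,D \right)} = 361 - -33 = 361 + 33 = 394$)
$F{\left(-618 \right)} + g{\left(\frac{1}{-12},-547 \right)} = - 1879 \left(-618\right)^{2} + 394 = \left(-1879\right) 381924 + 394 = -717635196 + 394 = -717634802$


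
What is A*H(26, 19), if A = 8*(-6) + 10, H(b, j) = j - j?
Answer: 0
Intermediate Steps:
H(b, j) = 0
A = -38 (A = -48 + 10 = -38)
A*H(26, 19) = -38*0 = 0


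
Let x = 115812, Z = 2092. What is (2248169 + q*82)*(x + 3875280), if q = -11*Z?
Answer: 1441522564020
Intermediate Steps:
q = -23012 (q = -11*2092 = -23012)
(2248169 + q*82)*(x + 3875280) = (2248169 - 23012*82)*(115812 + 3875280) = (2248169 - 1886984)*3991092 = 361185*3991092 = 1441522564020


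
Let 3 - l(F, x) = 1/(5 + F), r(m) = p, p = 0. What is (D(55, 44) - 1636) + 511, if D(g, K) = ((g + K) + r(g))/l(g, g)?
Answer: -195435/179 ≈ -1091.8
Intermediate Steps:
r(m) = 0
l(F, x) = 3 - 1/(5 + F)
D(g, K) = (5 + g)*(K + g)/(14 + 3*g) (D(g, K) = ((g + K) + 0)/(((14 + 3*g)/(5 + g))) = ((K + g) + 0)*((5 + g)/(14 + 3*g)) = (K + g)*((5 + g)/(14 + 3*g)) = (5 + g)*(K + g)/(14 + 3*g))
(D(55, 44) - 1636) + 511 = ((5 + 55)*(44 + 55)/(14 + 3*55) - 1636) + 511 = (60*99/(14 + 165) - 1636) + 511 = (60*99/179 - 1636) + 511 = ((1/179)*60*99 - 1636) + 511 = (5940/179 - 1636) + 511 = -286904/179 + 511 = -195435/179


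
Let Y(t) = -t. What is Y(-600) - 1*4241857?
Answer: -4241257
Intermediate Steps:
Y(-600) - 1*4241857 = -1*(-600) - 1*4241857 = 600 - 4241857 = -4241257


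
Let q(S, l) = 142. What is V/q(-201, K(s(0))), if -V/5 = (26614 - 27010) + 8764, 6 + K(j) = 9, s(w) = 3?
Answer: -20920/71 ≈ -294.65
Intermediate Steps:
K(j) = 3 (K(j) = -6 + 9 = 3)
V = -41840 (V = -5*((26614 - 27010) + 8764) = -5*(-396 + 8764) = -5*8368 = -41840)
V/q(-201, K(s(0))) = -41840/142 = -41840*1/142 = -20920/71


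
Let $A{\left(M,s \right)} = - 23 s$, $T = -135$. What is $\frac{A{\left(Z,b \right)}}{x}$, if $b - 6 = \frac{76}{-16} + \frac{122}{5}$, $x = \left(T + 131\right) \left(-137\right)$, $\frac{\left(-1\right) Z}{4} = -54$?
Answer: $- \frac{11799}{10960} \approx -1.0766$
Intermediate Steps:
$Z = 216$ ($Z = \left(-4\right) \left(-54\right) = 216$)
$x = 548$ ($x = \left(-135 + 131\right) \left(-137\right) = \left(-4\right) \left(-137\right) = 548$)
$b = \frac{513}{20}$ ($b = 6 + \left(\frac{76}{-16} + \frac{122}{5}\right) = 6 + \left(76 \left(- \frac{1}{16}\right) + 122 \cdot \frac{1}{5}\right) = 6 + \left(- \frac{19}{4} + \frac{122}{5}\right) = 6 + \frac{393}{20} = \frac{513}{20} \approx 25.65$)
$\frac{A{\left(Z,b \right)}}{x} = \frac{\left(-23\right) \frac{513}{20}}{548} = \left(- \frac{11799}{20}\right) \frac{1}{548} = - \frac{11799}{10960}$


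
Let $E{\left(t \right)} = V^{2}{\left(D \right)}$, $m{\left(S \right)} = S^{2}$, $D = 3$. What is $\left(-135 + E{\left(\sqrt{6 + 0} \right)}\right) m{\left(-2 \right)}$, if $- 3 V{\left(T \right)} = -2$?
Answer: $- \frac{4844}{9} \approx -538.22$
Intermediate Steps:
$V{\left(T \right)} = \frac{2}{3}$ ($V{\left(T \right)} = \left(- \frac{1}{3}\right) \left(-2\right) = \frac{2}{3}$)
$E{\left(t \right)} = \frac{4}{9}$ ($E{\left(t \right)} = \left(\frac{2}{3}\right)^{2} = \frac{4}{9}$)
$\left(-135 + E{\left(\sqrt{6 + 0} \right)}\right) m{\left(-2 \right)} = \left(-135 + \frac{4}{9}\right) \left(-2\right)^{2} = \left(- \frac{1211}{9}\right) 4 = - \frac{4844}{9}$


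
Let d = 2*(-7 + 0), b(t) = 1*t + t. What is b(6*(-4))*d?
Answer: 672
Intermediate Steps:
b(t) = 2*t (b(t) = t + t = 2*t)
d = -14 (d = 2*(-7) = -14)
b(6*(-4))*d = (2*(6*(-4)))*(-14) = (2*(-24))*(-14) = -48*(-14) = 672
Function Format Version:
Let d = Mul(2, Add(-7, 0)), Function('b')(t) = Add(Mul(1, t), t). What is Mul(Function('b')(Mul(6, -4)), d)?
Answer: 672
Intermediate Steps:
Function('b')(t) = Mul(2, t) (Function('b')(t) = Add(t, t) = Mul(2, t))
d = -14 (d = Mul(2, -7) = -14)
Mul(Function('b')(Mul(6, -4)), d) = Mul(Mul(2, Mul(6, -4)), -14) = Mul(Mul(2, -24), -14) = Mul(-48, -14) = 672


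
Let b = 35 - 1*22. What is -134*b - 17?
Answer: -1759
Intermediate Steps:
b = 13 (b = 35 - 22 = 13)
-134*b - 17 = -134*13 - 17 = -1742 - 17 = -1759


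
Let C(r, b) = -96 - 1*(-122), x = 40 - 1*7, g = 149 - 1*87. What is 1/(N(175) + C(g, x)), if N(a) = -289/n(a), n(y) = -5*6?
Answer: 30/1069 ≈ 0.028064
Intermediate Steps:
g = 62 (g = 149 - 87 = 62)
x = 33 (x = 40 - 7 = 33)
n(y) = -30
C(r, b) = 26 (C(r, b) = -96 + 122 = 26)
N(a) = 289/30 (N(a) = -289/(-30) = -289*(-1/30) = 289/30)
1/(N(175) + C(g, x)) = 1/(289/30 + 26) = 1/(1069/30) = 30/1069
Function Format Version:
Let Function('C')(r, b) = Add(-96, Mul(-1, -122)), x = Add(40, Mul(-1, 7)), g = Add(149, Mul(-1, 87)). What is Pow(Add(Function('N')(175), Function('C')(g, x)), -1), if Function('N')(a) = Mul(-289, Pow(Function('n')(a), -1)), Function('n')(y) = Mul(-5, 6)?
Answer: Rational(30, 1069) ≈ 0.028064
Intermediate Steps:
g = 62 (g = Add(149, -87) = 62)
x = 33 (x = Add(40, -7) = 33)
Function('n')(y) = -30
Function('C')(r, b) = 26 (Function('C')(r, b) = Add(-96, 122) = 26)
Function('N')(a) = Rational(289, 30) (Function('N')(a) = Mul(-289, Pow(-30, -1)) = Mul(-289, Rational(-1, 30)) = Rational(289, 30))
Pow(Add(Function('N')(175), Function('C')(g, x)), -1) = Pow(Add(Rational(289, 30), 26), -1) = Pow(Rational(1069, 30), -1) = Rational(30, 1069)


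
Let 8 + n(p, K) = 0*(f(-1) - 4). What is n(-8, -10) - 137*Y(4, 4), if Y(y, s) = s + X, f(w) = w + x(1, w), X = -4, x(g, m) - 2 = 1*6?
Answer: -8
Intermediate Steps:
x(g, m) = 8 (x(g, m) = 2 + 1*6 = 2 + 6 = 8)
f(w) = 8 + w (f(w) = w + 8 = 8 + w)
n(p, K) = -8 (n(p, K) = -8 + 0*((8 - 1) - 4) = -8 + 0*(7 - 4) = -8 + 0*3 = -8 + 0 = -8)
Y(y, s) = -4 + s (Y(y, s) = s - 4 = -4 + s)
n(-8, -10) - 137*Y(4, 4) = -8 - 137*(-4 + 4) = -8 - 137*0 = -8 + 0 = -8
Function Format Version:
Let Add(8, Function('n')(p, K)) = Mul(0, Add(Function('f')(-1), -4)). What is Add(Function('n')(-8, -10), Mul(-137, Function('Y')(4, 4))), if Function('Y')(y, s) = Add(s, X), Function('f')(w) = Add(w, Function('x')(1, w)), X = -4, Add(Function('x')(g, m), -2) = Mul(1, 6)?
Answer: -8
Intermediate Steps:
Function('x')(g, m) = 8 (Function('x')(g, m) = Add(2, Mul(1, 6)) = Add(2, 6) = 8)
Function('f')(w) = Add(8, w) (Function('f')(w) = Add(w, 8) = Add(8, w))
Function('n')(p, K) = -8 (Function('n')(p, K) = Add(-8, Mul(0, Add(Add(8, -1), -4))) = Add(-8, Mul(0, Add(7, -4))) = Add(-8, Mul(0, 3)) = Add(-8, 0) = -8)
Function('Y')(y, s) = Add(-4, s) (Function('Y')(y, s) = Add(s, -4) = Add(-4, s))
Add(Function('n')(-8, -10), Mul(-137, Function('Y')(4, 4))) = Add(-8, Mul(-137, Add(-4, 4))) = Add(-8, Mul(-137, 0)) = Add(-8, 0) = -8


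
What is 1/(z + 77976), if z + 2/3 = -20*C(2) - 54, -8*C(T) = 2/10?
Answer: 6/467531 ≈ 1.2833e-5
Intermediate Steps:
C(T) = -1/40 (C(T) = -1/(4*10) = -1/8*1/5 = -1/40)
z = -325/6 (z = -2/3 + (-20*(-1/40) - 54) = -2/3 + (1/2 - 54) = -2/3 - 107/2 = -325/6 ≈ -54.167)
1/(z + 77976) = 1/(-325/6 + 77976) = 1/(467531/6) = 6/467531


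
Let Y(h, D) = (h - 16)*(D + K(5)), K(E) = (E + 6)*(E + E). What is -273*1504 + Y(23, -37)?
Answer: -410081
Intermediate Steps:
K(E) = 2*E*(6 + E) (K(E) = (6 + E)*(2*E) = 2*E*(6 + E))
Y(h, D) = (-16 + h)*(110 + D) (Y(h, D) = (h - 16)*(D + 2*5*(6 + 5)) = (-16 + h)*(D + 2*5*11) = (-16 + h)*(D + 110) = (-16 + h)*(110 + D))
-273*1504 + Y(23, -37) = -273*1504 + (-1760 - 16*(-37) + 110*23 - 37*23) = -410592 + (-1760 + 592 + 2530 - 851) = -410592 + 511 = -410081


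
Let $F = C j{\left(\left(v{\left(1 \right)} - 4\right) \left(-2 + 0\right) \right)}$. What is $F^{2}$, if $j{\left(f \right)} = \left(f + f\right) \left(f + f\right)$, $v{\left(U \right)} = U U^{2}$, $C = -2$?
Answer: $82944$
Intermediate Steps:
$v{\left(U \right)} = U^{3}$
$j{\left(f \right)} = 4 f^{2}$ ($j{\left(f \right)} = 2 f 2 f = 4 f^{2}$)
$F = -288$ ($F = - 2 \cdot 4 \left(\left(1^{3} - 4\right) \left(-2 + 0\right)\right)^{2} = - 2 \cdot 4 \left(\left(1 - 4\right) \left(-2\right)\right)^{2} = - 2 \cdot 4 \left(\left(-3\right) \left(-2\right)\right)^{2} = - 2 \cdot 4 \cdot 6^{2} = - 2 \cdot 4 \cdot 36 = \left(-2\right) 144 = -288$)
$F^{2} = \left(-288\right)^{2} = 82944$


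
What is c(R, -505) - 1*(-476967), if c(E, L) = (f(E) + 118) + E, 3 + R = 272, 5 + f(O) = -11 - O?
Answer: 477069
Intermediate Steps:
f(O) = -16 - O (f(O) = -5 + (-11 - O) = -16 - O)
R = 269 (R = -3 + 272 = 269)
c(E, L) = 102 (c(E, L) = ((-16 - E) + 118) + E = (102 - E) + E = 102)
c(R, -505) - 1*(-476967) = 102 - 1*(-476967) = 102 + 476967 = 477069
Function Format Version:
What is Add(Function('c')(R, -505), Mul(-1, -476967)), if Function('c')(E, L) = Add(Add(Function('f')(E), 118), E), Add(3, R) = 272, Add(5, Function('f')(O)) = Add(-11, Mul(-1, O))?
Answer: 477069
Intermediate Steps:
Function('f')(O) = Add(-16, Mul(-1, O)) (Function('f')(O) = Add(-5, Add(-11, Mul(-1, O))) = Add(-16, Mul(-1, O)))
R = 269 (R = Add(-3, 272) = 269)
Function('c')(E, L) = 102 (Function('c')(E, L) = Add(Add(Add(-16, Mul(-1, E)), 118), E) = Add(Add(102, Mul(-1, E)), E) = 102)
Add(Function('c')(R, -505), Mul(-1, -476967)) = Add(102, Mul(-1, -476967)) = Add(102, 476967) = 477069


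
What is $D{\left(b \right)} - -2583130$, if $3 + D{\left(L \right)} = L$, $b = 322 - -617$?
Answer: $2584066$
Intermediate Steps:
$b = 939$ ($b = 322 + 617 = 939$)
$D{\left(L \right)} = -3 + L$
$D{\left(b \right)} - -2583130 = \left(-3 + 939\right) - -2583130 = 936 + 2583130 = 2584066$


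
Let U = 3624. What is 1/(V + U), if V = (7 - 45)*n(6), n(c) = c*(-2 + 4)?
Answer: 1/3168 ≈ 0.00031566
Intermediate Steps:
n(c) = 2*c (n(c) = c*2 = 2*c)
V = -456 (V = (7 - 45)*(2*6) = -38*12 = -456)
1/(V + U) = 1/(-456 + 3624) = 1/3168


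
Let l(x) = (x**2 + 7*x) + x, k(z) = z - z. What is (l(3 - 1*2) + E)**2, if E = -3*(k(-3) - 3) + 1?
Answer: 361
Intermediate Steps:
k(z) = 0
l(x) = x**2 + 8*x
E = 10 (E = -3*(0 - 3) + 1 = -3*(-3) + 1 = 9 + 1 = 10)
(l(3 - 1*2) + E)**2 = ((3 - 1*2)*(8 + (3 - 1*2)) + 10)**2 = ((3 - 2)*(8 + (3 - 2)) + 10)**2 = (1*(8 + 1) + 10)**2 = (1*9 + 10)**2 = (9 + 10)**2 = 19**2 = 361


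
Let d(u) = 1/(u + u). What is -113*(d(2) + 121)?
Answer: -54805/4 ≈ -13701.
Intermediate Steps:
d(u) = 1/(2*u)
-113*(d(2) + 121) = -113*((1/2)/2 + 121) = -113*((1/2)*(1/2) + 121) = -113*(1/4 + 121) = -113*485/4 = -54805/4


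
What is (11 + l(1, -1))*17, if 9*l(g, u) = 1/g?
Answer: 1700/9 ≈ 188.89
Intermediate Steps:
l(g, u) = 1/(9*g)
(11 + l(1, -1))*17 = (11 + (⅑)/1)*17 = (11 + (⅑)*1)*17 = (11 + ⅑)*17 = (100/9)*17 = 1700/9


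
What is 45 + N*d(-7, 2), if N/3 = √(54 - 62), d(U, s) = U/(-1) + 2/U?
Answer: 45 + 282*I*√2/7 ≈ 45.0 + 56.973*I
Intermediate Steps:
d(U, s) = -U + 2/U (d(U, s) = U*(-1) + 2/U = -U + 2/U)
N = 6*I*√2 (N = 3*√(54 - 62) = 3*√(-8) = 3*(2*I*√2) = 6*I*√2 ≈ 8.4853*I)
45 + N*d(-7, 2) = 45 + (6*I*√2)*(-1*(-7) + 2/(-7)) = 45 + (6*I*√2)*(7 + 2*(-⅐)) = 45 + (6*I*√2)*(7 - 2/7) = 45 + (6*I*√2)*(47/7) = 45 + 282*I*√2/7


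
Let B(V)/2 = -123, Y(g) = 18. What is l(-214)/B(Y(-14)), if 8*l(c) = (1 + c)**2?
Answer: -15123/656 ≈ -23.053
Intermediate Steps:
B(V) = -246 (B(V) = 2*(-123) = -246)
l(c) = (1 + c)**2/8
l(-214)/B(Y(-14)) = ((1 - 214)**2/8)/(-246) = ((1/8)*(-213)**2)*(-1/246) = ((1/8)*45369)*(-1/246) = (45369/8)*(-1/246) = -15123/656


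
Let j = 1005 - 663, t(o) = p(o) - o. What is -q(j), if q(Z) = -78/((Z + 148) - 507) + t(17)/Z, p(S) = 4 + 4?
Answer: -2947/646 ≈ -4.5619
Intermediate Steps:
p(S) = 8
t(o) = 8 - o
j = 342
q(Z) = -78/(-359 + Z) - 9/Z (q(Z) = -78/((Z + 148) - 507) + (8 - 1*17)/Z = -78/((148 + Z) - 507) + (8 - 17)/Z = -78/(-359 + Z) - 9/Z)
-q(j) = -3*(1077 - 29*342)/(342*(-359 + 342)) = -3*(1077 - 9918)/(342*(-17)) = -3*(-1)*(-8841)/(342*17) = -1*2947/646 = -2947/646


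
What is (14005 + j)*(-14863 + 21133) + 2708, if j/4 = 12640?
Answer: 404825258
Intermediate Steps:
j = 50560 (j = 4*12640 = 50560)
(14005 + j)*(-14863 + 21133) + 2708 = (14005 + 50560)*(-14863 + 21133) + 2708 = 64565*6270 + 2708 = 404822550 + 2708 = 404825258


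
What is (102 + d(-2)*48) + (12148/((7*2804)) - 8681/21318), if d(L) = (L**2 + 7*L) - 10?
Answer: -89731026409/104607426 ≈ -857.79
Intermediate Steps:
d(L) = -10 + L**2 + 7*L
(102 + d(-2)*48) + (12148/((7*2804)) - 8681/21318) = (102 + (-10 + (-2)**2 + 7*(-2))*48) + (12148/((7*2804)) - 8681/21318) = (102 + (-10 + 4 - 14)*48) + (12148/19628 - 8681*1/21318) = (102 - 20*48) + (12148*(1/19628) - 8681/21318) = (102 - 960) + (3037/4907 - 8681/21318) = -858 + 22145099/104607426 = -89731026409/104607426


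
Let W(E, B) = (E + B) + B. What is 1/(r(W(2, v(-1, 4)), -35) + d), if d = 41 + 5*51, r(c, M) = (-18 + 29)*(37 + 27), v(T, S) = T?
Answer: 1/1000 ≈ 0.0010000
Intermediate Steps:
W(E, B) = E + 2*B (W(E, B) = (B + E) + B = E + 2*B)
r(c, M) = 704 (r(c, M) = 11*64 = 704)
d = 296 (d = 41 + 255 = 296)
1/(r(W(2, v(-1, 4)), -35) + d) = 1/(704 + 296) = 1/1000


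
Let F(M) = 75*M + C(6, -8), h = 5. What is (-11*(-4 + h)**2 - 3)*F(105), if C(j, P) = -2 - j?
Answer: -110138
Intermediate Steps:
F(M) = -8 + 75*M (F(M) = 75*M + (-2 - 1*6) = 75*M + (-2 - 6) = 75*M - 8 = -8 + 75*M)
(-11*(-4 + h)**2 - 3)*F(105) = (-11*(-4 + 5)**2 - 3)*(-8 + 75*105) = (-11*1**2 - 3)*(-8 + 7875) = (-11*1 - 3)*7867 = (-11 - 3)*7867 = -14*7867 = -110138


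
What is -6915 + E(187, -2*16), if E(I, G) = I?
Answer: -6728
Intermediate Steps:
-6915 + E(187, -2*16) = -6915 + 187 = -6728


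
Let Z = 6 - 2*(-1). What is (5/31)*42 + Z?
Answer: 458/31 ≈ 14.774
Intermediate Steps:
Z = 8 (Z = 6 + 2 = 8)
(5/31)*42 + Z = (5/31)*42 + 8 = 210/31 + 8 = 458/31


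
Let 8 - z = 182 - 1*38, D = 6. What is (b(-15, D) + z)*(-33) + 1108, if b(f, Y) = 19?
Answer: 4969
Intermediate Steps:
z = -136 (z = 8 - (182 - 1*38) = 8 - (182 - 38) = 8 - 1*144 = 8 - 144 = -136)
(b(-15, D) + z)*(-33) + 1108 = (19 - 136)*(-33) + 1108 = -117*(-33) + 1108 = 3861 + 1108 = 4969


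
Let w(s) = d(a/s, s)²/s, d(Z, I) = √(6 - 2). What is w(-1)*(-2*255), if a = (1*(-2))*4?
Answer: 2040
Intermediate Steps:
a = -8 (a = -2*4 = -8)
d(Z, I) = 2 (d(Z, I) = √4 = 2)
w(s) = 4/s (w(s) = 2²/s = 4/s)
w(-1)*(-2*255) = (4/(-1))*(-2*255) = (4*(-1))*(-510) = -4*(-510) = 2040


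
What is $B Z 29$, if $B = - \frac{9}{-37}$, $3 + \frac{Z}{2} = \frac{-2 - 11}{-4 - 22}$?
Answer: $- \frac{1305}{37} \approx -35.27$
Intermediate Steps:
$Z = -5$ ($Z = -6 + 2 \frac{-2 - 11}{-4 - 22} = -6 + 2 \left(- \frac{13}{-26}\right) = -6 + 2 \left(\left(-13\right) \left(- \frac{1}{26}\right)\right) = -6 + 2 \cdot \frac{1}{2} = -6 + 1 = -5$)
$B = \frac{9}{37}$ ($B = \left(-9\right) \left(- \frac{1}{37}\right) = \frac{9}{37} \approx 0.24324$)
$B Z 29 = \frac{9}{37} \left(-5\right) 29 = \left(- \frac{45}{37}\right) 29 = - \frac{1305}{37}$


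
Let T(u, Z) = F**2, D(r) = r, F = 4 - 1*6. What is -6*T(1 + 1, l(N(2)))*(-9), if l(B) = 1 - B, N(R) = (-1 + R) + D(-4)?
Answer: 216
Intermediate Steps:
F = -2 (F = 4 - 6 = -2)
N(R) = -5 + R (N(R) = (-1 + R) - 4 = -5 + R)
T(u, Z) = 4 (T(u, Z) = (-2)**2 = 4)
-6*T(1 + 1, l(N(2)))*(-9) = -6*4*(-9) = -24*(-9) = 216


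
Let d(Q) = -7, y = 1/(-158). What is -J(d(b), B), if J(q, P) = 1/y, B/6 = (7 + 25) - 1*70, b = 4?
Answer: 158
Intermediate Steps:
y = -1/158 ≈ -0.0063291
B = -228 (B = 6*((7 + 25) - 1*70) = 6*(32 - 70) = 6*(-38) = -228)
J(q, P) = -158 (J(q, P) = 1/(-1/158) = -158)
-J(d(b), B) = -1*(-158) = 158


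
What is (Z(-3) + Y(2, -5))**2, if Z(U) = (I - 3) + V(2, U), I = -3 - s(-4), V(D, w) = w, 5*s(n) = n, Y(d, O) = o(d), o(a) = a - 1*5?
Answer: 3136/25 ≈ 125.44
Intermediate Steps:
o(a) = -5 + a (o(a) = a - 5 = -5 + a)
Y(d, O) = -5 + d
s(n) = n/5
I = -11/5 (I = -3 - (-4)/5 = -3 - 1*(-4/5) = -3 + 4/5 = -11/5 ≈ -2.2000)
Z(U) = -26/5 + U (Z(U) = (-11/5 - 3) + U = -26/5 + U)
(Z(-3) + Y(2, -5))**2 = ((-26/5 - 3) + (-5 + 2))**2 = (-41/5 - 3)**2 = (-56/5)**2 = 3136/25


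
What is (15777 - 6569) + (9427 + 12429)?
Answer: 31064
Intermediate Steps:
(15777 - 6569) + (9427 + 12429) = 9208 + 21856 = 31064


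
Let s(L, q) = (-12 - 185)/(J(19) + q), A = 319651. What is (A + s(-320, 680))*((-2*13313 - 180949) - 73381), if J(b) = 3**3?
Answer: -63494106165360/707 ≈ -8.9808e+10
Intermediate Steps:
J(b) = 27
s(L, q) = -197/(27 + q) (s(L, q) = (-12 - 185)/(27 + q) = -197/(27 + q))
(A + s(-320, 680))*((-2*13313 - 180949) - 73381) = (319651 - 197/(27 + 680))*((-2*13313 - 180949) - 73381) = (319651 - 197/707)*((-26626 - 180949) - 73381) = (319651 - 197*1/707)*(-207575 - 73381) = (319651 - 197/707)*(-280956) = (225993060/707)*(-280956) = -63494106165360/707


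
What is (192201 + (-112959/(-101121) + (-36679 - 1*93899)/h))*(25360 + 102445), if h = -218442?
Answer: 4306399508181098515/175310107 ≈ 2.4564e+10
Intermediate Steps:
(192201 + (-112959/(-101121) + (-36679 - 1*93899)/h))*(25360 + 102445) = (192201 + (-112959/(-101121) + (-36679 - 1*93899)/(-218442)))*(25360 + 102445) = (192201 + (-112959*(-1/101121) + (-36679 - 93899)*(-1/218442)))*127805 = (192201 + (37653/33707 - 130578*(-1/218442)))*127805 = (192201 + (37653/33707 + 3109/5201))*127805 = (192201 + 300628316/175310107)*127805 = (33695078503823/175310107)*127805 = 4306399508181098515/175310107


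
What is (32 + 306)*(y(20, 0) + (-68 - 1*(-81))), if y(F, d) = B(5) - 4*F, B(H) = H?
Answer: -20956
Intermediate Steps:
y(F, d) = 5 - 4*F
(32 + 306)*(y(20, 0) + (-68 - 1*(-81))) = (32 + 306)*((5 - 4*20) + (-68 - 1*(-81))) = 338*((5 - 80) + (-68 + 81)) = 338*(-75 + 13) = 338*(-62) = -20956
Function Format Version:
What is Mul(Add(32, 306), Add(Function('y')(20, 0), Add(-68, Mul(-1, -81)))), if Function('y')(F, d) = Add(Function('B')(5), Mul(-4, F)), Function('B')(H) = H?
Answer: -20956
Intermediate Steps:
Function('y')(F, d) = Add(5, Mul(-4, F))
Mul(Add(32, 306), Add(Function('y')(20, 0), Add(-68, Mul(-1, -81)))) = Mul(Add(32, 306), Add(Add(5, Mul(-4, 20)), Add(-68, Mul(-1, -81)))) = Mul(338, Add(Add(5, -80), Add(-68, 81))) = Mul(338, Add(-75, 13)) = Mul(338, -62) = -20956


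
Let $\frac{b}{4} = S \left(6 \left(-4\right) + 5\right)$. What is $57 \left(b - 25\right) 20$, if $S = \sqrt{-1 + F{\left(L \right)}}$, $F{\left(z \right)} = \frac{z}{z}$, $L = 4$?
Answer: $-28500$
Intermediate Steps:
$F{\left(z \right)} = 1$
$S = 0$ ($S = \sqrt{-1 + 1} = \sqrt{0} = 0$)
$b = 0$ ($b = 4 \cdot 0 \left(6 \left(-4\right) + 5\right) = 4 \cdot 0 \left(-24 + 5\right) = 4 \cdot 0 \left(-19\right) = 4 \cdot 0 = 0$)
$57 \left(b - 25\right) 20 = 57 \left(0 - 25\right) 20 = 57 \left(-25\right) 20 = \left(-1425\right) 20 = -28500$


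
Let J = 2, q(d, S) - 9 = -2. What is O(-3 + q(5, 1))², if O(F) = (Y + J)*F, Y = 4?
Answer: 576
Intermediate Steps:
q(d, S) = 7 (q(d, S) = 9 - 2 = 7)
O(F) = 6*F (O(F) = (4 + 2)*F = 6*F)
O(-3 + q(5, 1))² = (6*(-3 + 7))² = (6*4)² = 24² = 576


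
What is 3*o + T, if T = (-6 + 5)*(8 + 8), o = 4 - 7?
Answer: -25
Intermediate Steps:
o = -3
T = -16 (T = -1*16 = -16)
3*o + T = 3*(-3) - 16 = -9 - 16 = -25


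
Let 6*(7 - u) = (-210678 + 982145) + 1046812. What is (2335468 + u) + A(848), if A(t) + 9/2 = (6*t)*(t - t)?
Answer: 2032424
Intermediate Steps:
u = -606079/2 (u = 7 - ((-210678 + 982145) + 1046812)/6 = 7 - (771467 + 1046812)/6 = 7 - 1/6*1818279 = 7 - 606093/2 = -606079/2 ≈ -3.0304e+5)
A(t) = -9/2 (A(t) = -9/2 + (6*t)*(t - t) = -9/2 + (6*t)*0 = -9/2 + 0 = -9/2)
(2335468 + u) + A(848) = (2335468 - 606079/2) - 9/2 = 4064857/2 - 9/2 = 2032424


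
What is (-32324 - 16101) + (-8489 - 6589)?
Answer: -63503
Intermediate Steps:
(-32324 - 16101) + (-8489 - 6589) = -48425 - 15078 = -63503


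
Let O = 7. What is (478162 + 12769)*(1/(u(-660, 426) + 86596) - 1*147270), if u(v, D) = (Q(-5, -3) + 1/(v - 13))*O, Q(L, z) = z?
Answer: -4212522714766585597/58264968 ≈ -7.2299e+10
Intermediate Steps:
u(v, D) = -21 + 7/(-13 + v) (u(v, D) = (-3 + 1/(v - 13))*7 = (-3 + 1/(-13 + v))*7 = -21 + 7/(-13 + v))
(478162 + 12769)*(1/(u(-660, 426) + 86596) - 1*147270) = (478162 + 12769)*(1/(7*(40 - 3*(-660))/(-13 - 660) + 86596) - 1*147270) = 490931*(1/(7*(40 + 1980)/(-673) + 86596) - 147270) = 490931*(1/(7*(-1/673)*2020 + 86596) - 147270) = 490931*(1/(-14140/673 + 86596) - 147270) = 490931*(1/(58264968/673) - 147270) = 490931*(673/58264968 - 147270) = 490931*(-8580681836687/58264968) = -4212522714766585597/58264968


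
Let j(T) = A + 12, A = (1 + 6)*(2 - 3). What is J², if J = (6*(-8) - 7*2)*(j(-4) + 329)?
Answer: 428821264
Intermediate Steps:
A = -7 (A = 7*(-1) = -7)
j(T) = 5 (j(T) = -7 + 12 = 5)
J = -20708 (J = (6*(-8) - 7*2)*(5 + 329) = (-48 - 14)*334 = -62*334 = -20708)
J² = (-20708)² = 428821264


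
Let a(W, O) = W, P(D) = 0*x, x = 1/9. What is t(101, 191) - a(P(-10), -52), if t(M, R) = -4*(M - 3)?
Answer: -392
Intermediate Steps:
x = 1/9 ≈ 0.11111
P(D) = 0 (P(D) = 0*(1/9) = 0)
t(M, R) = 12 - 4*M (t(M, R) = -4*(-3 + M) = 12 - 4*M)
t(101, 191) - a(P(-10), -52) = (12 - 4*101) - 1*0 = (12 - 404) + 0 = -392 + 0 = -392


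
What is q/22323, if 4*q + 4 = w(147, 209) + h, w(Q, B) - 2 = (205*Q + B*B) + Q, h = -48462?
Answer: 25499/89292 ≈ 0.28557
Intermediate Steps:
w(Q, B) = 2 + B**2 + 206*Q (w(Q, B) = 2 + ((205*Q + B*B) + Q) = 2 + ((205*Q + B**2) + Q) = 2 + ((B**2 + 205*Q) + Q) = 2 + (B**2 + 206*Q) = 2 + B**2 + 206*Q)
q = 25499/4 (q = -1 + ((2 + 209**2 + 206*147) - 48462)/4 = -1 + ((2 + 43681 + 30282) - 48462)/4 = -1 + (73965 - 48462)/4 = -1 + (1/4)*25503 = -1 + 25503/4 = 25499/4 ≈ 6374.8)
q/22323 = (25499/4)/22323 = (25499/4)*(1/22323) = 25499/89292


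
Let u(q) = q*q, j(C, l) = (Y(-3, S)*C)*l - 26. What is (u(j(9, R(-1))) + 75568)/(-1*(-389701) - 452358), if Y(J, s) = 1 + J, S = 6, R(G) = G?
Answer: -75632/62657 ≈ -1.2071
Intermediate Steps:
j(C, l) = -26 - 2*C*l (j(C, l) = ((1 - 3)*C)*l - 26 = (-2*C)*l - 26 = -2*C*l - 26 = -26 - 2*C*l)
u(q) = q**2
(u(j(9, R(-1))) + 75568)/(-1*(-389701) - 452358) = ((-26 - 2*9*(-1))**2 + 75568)/(-1*(-389701) - 452358) = ((-26 + 18)**2 + 75568)/(389701 - 452358) = ((-8)**2 + 75568)/(-62657) = (64 + 75568)*(-1/62657) = 75632*(-1/62657) = -75632/62657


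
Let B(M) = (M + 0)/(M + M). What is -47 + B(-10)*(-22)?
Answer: -58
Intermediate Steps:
B(M) = ½ (B(M) = M/((2*M)) = M*(1/(2*M)) = ½)
-47 + B(-10)*(-22) = -47 + (½)*(-22) = -47 - 11 = -58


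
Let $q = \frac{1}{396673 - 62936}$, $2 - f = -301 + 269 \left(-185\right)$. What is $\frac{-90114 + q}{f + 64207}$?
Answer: $- \frac{4296339431}{5448256525} \approx -0.78857$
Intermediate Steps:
$f = 50068$ ($f = 2 - \left(-301 + 269 \left(-185\right)\right) = 2 - \left(-301 - 49765\right) = 2 - -50066 = 2 + 50066 = 50068$)
$q = \frac{1}{333737} \approx 2.9964 \cdot 10^{-6}$
$\frac{-90114 + q}{f + 64207} = \frac{-90114 + \frac{1}{333737}}{50068 + 64207} = - \frac{30074376017}{333737 \cdot 114275} = \left(- \frac{30074376017}{333737}\right) \frac{1}{114275} = - \frac{4296339431}{5448256525}$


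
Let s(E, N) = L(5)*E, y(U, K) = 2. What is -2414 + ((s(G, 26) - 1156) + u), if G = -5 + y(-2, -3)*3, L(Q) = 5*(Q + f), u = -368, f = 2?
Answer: -3903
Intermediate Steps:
L(Q) = 10 + 5*Q (L(Q) = 5*(Q + 2) = 5*(2 + Q) = 10 + 5*Q)
G = 1 (G = -5 + 2*3 = -5 + 6 = 1)
s(E, N) = 35*E (s(E, N) = (10 + 5*5)*E = (10 + 25)*E = 35*E)
-2414 + ((s(G, 26) - 1156) + u) = -2414 + ((35*1 - 1156) - 368) = -2414 + ((35 - 1156) - 368) = -2414 + (-1121 - 368) = -2414 - 1489 = -3903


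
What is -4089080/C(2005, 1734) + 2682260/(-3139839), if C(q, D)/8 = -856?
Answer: 1602585592705/2687702184 ≈ 596.27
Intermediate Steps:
C(q, D) = -6848 (C(q, D) = 8*(-856) = -6848)
-4089080/C(2005, 1734) + 2682260/(-3139839) = -4089080/(-6848) + 2682260/(-3139839) = -4089080*(-1/6848) + 2682260*(-1/3139839) = 511135/856 - 2682260/3139839 = 1602585592705/2687702184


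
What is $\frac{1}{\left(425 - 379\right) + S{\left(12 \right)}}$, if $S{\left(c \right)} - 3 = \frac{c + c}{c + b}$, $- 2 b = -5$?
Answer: $\frac{29}{1469} \approx 0.019741$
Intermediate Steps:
$b = \frac{5}{2}$ ($b = \left(- \frac{1}{2}\right) \left(-5\right) = \frac{5}{2} \approx 2.5$)
$S{\left(c \right)} = 3 + \frac{2 c}{\frac{5}{2} + c}$ ($S{\left(c \right)} = 3 + \frac{c + c}{c + \frac{5}{2}} = 3 + \frac{2 c}{\frac{5}{2} + c}$)
$\frac{1}{\left(425 - 379\right) + S{\left(12 \right)}} = \frac{1}{\left(425 - 379\right) + \frac{5 \left(3 + 2 \cdot 12\right)}{5 + 2 \cdot 12}} = \frac{1}{\left(425 - 379\right) + \frac{5 \left(3 + 24\right)}{5 + 24}} = \frac{1}{46 + 5 \cdot \frac{1}{29} \cdot 27} = \frac{1}{46 + \frac{135}{29}} = \frac{1}{\frac{1469}{29}} = \frac{29}{1469}$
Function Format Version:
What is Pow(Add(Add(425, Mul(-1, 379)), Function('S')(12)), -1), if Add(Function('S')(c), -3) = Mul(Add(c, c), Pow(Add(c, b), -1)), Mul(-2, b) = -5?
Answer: Rational(29, 1469) ≈ 0.019741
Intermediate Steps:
b = Rational(5, 2) (b = Mul(Rational(-1, 2), -5) = Rational(5, 2) ≈ 2.5000)
Function('S')(c) = Add(3, Mul(2, c, Pow(Add(Rational(5, 2), c), -1))) (Function('S')(c) = Add(3, Mul(Add(c, c), Pow(Add(c, Rational(5, 2)), -1))) = Add(3, Mul(Mul(2, c), Pow(Add(Rational(5, 2), c), -1))) = Add(3, Mul(2, c, Pow(Add(Rational(5, 2), c), -1))))
Pow(Add(Add(425, Mul(-1, 379)), Function('S')(12)), -1) = Pow(Add(Add(425, Mul(-1, 379)), Mul(5, Pow(Add(5, Mul(2, 12)), -1), Add(3, Mul(2, 12)))), -1) = Pow(Add(Add(425, -379), Mul(5, Pow(Add(5, 24), -1), Add(3, 24))), -1) = Pow(Add(46, Mul(5, Pow(29, -1), 27)), -1) = Pow(Add(46, Mul(5, Rational(1, 29), 27)), -1) = Pow(Add(46, Rational(135, 29)), -1) = Pow(Rational(1469, 29), -1) = Rational(29, 1469)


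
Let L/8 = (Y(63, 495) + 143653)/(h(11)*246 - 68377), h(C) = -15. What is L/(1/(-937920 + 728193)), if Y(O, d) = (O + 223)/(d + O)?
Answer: 7471749015920/2234077 ≈ 3.3444e+6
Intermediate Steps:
Y(O, d) = (223 + O)/(O + d)
L = -320634640/20106693 (L = 8*(((223 + 63)/(63 + 495) + 143653)/(-15*246 - 68377)) = 8*((286/558 + 143653)/(-3690 - 68377)) = 8*(((1/558)*286 + 143653)/(-72067)) = 8*((143/279 + 143653)*(-1/72067)) = 8*((40079330/279)*(-1/72067)) = 8*(-40079330/20106693) = -320634640/20106693 ≈ -15.947)
L/(1/(-937920 + 728193)) = -320634640/(20106693*(1/(-937920 + 728193))) = -320634640/(20106693*(1/(-209727))) = -320634640/(20106693*(-1/209727)) = -320634640/20106693*(-209727) = 7471749015920/2234077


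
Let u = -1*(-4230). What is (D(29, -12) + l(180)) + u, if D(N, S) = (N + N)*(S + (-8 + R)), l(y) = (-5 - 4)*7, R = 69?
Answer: 7009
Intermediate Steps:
l(y) = -63 (l(y) = -9*7 = -63)
D(N, S) = 2*N*(61 + S) (D(N, S) = (N + N)*(S + (-8 + 69)) = (2*N)*(S + 61) = (2*N)*(61 + S) = 2*N*(61 + S))
u = 4230
(D(29, -12) + l(180)) + u = (2*29*(61 - 12) - 63) + 4230 = (2*29*49 - 63) + 4230 = (2842 - 63) + 4230 = 2779 + 4230 = 7009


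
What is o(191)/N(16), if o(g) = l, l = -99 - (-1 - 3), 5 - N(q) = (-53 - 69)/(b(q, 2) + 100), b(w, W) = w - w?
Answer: -4750/311 ≈ -15.273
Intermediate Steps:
b(w, W) = 0
N(q) = 311/50 (N(q) = 5 - (-53 - 69)/(0 + 100) = 5 - (-122)/100 = 5 - 1*(-61/50) = 5 + 61/50 = 311/50)
l = -95 (l = -99 - 1*(-4) = -99 + 4 = -95)
o(g) = -95
o(191)/N(16) = -95/311/50 = -95*50/311 = -4750/311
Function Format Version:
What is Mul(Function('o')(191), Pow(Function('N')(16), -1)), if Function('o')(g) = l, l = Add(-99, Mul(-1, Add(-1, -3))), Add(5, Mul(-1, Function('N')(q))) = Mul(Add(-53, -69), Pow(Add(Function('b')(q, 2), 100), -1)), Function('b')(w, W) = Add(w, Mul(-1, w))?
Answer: Rational(-4750, 311) ≈ -15.273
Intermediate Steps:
Function('b')(w, W) = 0
Function('N')(q) = Rational(311, 50) (Function('N')(q) = Add(5, Mul(-1, Mul(Add(-53, -69), Pow(Add(0, 100), -1)))) = Add(5, Mul(-1, Mul(-122, Pow(100, -1)))) = Add(5, Mul(-1, Mul(-122, Rational(1, 100)))) = Add(5, Mul(-1, Rational(-61, 50))) = Add(5, Rational(61, 50)) = Rational(311, 50))
l = -95 (l = Add(-99, Mul(-1, -4)) = Add(-99, 4) = -95)
Function('o')(g) = -95
Mul(Function('o')(191), Pow(Function('N')(16), -1)) = Mul(-95, Pow(Rational(311, 50), -1)) = Mul(-95, Rational(50, 311)) = Rational(-4750, 311)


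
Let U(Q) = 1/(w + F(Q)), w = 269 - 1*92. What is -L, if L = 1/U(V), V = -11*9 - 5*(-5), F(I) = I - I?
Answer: -177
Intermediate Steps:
F(I) = 0
V = -74 (V = -99 + 25 = -74)
w = 177 (w = 269 - 92 = 177)
U(Q) = 1/177 (U(Q) = 1/(177 + 0) = 1/177)
L = 177 (L = 1/(1/177) = 177)
-L = -1*177 = -177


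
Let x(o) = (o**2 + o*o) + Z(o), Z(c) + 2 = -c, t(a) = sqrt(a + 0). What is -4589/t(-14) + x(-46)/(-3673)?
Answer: -4276/3673 + 4589*I*sqrt(14)/14 ≈ -1.1642 + 1226.5*I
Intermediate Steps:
t(a) = sqrt(a)
Z(c) = -2 - c
x(o) = -2 - o + 2*o**2 (x(o) = (o**2 + o*o) + (-2 - o) = (o**2 + o**2) + (-2 - o) = 2*o**2 + (-2 - o) = -2 - o + 2*o**2)
-4589/t(-14) + x(-46)/(-3673) = -4589*(-I*sqrt(14)/14) + (-2 - 1*(-46) + 2*(-46)**2)/(-3673) = -4589*(-I*sqrt(14)/14) + (-2 + 46 + 2*2116)*(-1/3673) = -(-4589)*I*sqrt(14)/14 + (-2 + 46 + 4232)*(-1/3673) = 4589*I*sqrt(14)/14 + 4276*(-1/3673) = 4589*I*sqrt(14)/14 - 4276/3673 = -4276/3673 + 4589*I*sqrt(14)/14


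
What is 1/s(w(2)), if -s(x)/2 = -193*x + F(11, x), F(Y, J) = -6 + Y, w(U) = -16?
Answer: -1/6186 ≈ -0.00016166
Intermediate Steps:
s(x) = -10 + 386*x (s(x) = -2*(-193*x + (-6 + 11)) = -2*(-193*x + 5) = -2*(5 - 193*x) = -10 + 386*x)
1/s(w(2)) = 1/(-10 + 386*(-16)) = 1/(-10 - 6176) = 1/(-6186) = -1/6186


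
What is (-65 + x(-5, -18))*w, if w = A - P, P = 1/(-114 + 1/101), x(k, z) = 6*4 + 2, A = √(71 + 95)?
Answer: -3939/11513 - 39*√166 ≈ -502.82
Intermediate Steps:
A = √166 ≈ 12.884
x(k, z) = 26 (x(k, z) = 24 + 2 = 26)
P = -101/11513 (P = 1/(-114 + 1/101) = 1/(-11513/101) = -101/11513 ≈ -0.0087727)
w = 101/11513 + √166 (w = √166 - 1*(-101/11513) = √166 + 101/11513 = 101/11513 + √166 ≈ 12.893)
(-65 + x(-5, -18))*w = (-65 + 26)*(101/11513 + √166) = -39*(101/11513 + √166) = -3939/11513 - 39*√166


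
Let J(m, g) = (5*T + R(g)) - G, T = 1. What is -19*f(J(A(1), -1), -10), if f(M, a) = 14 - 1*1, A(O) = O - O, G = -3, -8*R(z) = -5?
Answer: -247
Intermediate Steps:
R(z) = 5/8 (R(z) = -1/8*(-5) = 5/8)
A(O) = 0
J(m, g) = 69/8 (J(m, g) = (5*1 + 5/8) - 1*(-3) = (5 + 5/8) + 3 = 45/8 + 3 = 69/8)
f(M, a) = 13 (f(M, a) = 14 - 1 = 13)
-19*f(J(A(1), -1), -10) = -19*13 = -247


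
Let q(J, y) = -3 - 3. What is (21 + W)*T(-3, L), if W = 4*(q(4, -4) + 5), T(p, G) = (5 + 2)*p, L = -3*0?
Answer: -357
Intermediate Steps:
q(J, y) = -6
L = 0
T(p, G) = 7*p
W = -4 (W = 4*(-6 + 5) = 4*(-1) = -4)
(21 + W)*T(-3, L) = (21 - 4)*(7*(-3)) = 17*(-21) = -357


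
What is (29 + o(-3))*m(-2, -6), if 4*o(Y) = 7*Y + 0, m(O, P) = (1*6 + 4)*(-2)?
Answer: -475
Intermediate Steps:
m(O, P) = -20 (m(O, P) = (6 + 4)*(-2) = 10*(-2) = -20)
o(Y) = 7*Y/4 (o(Y) = (7*Y + 0)/4 = (7*Y)/4 = 7*Y/4)
(29 + o(-3))*m(-2, -6) = (29 + (7/4)*(-3))*(-20) = (29 - 21/4)*(-20) = (95/4)*(-20) = -475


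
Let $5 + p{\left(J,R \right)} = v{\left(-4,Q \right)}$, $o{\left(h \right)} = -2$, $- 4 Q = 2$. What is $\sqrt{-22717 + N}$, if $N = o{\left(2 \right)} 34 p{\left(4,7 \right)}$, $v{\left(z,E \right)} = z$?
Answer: $i \sqrt{22105} \approx 148.68 i$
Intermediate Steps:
$Q = - \frac{1}{2}$ ($Q = \left(- \frac{1}{4}\right) 2 = - \frac{1}{2} \approx -0.5$)
$p{\left(J,R \right)} = -9$ ($p{\left(J,R \right)} = -5 - 4 = -9$)
$N = 612$ ($N = \left(-2\right) 34 \left(-9\right) = \left(-68\right) \left(-9\right) = 612$)
$\sqrt{-22717 + N} = \sqrt{-22717 + 612} = \sqrt{-22105} = i \sqrt{22105}$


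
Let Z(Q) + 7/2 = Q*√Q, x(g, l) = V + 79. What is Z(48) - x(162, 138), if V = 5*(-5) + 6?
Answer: -127/2 + 192*√3 ≈ 269.05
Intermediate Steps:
V = -19 (V = -25 + 6 = -19)
x(g, l) = 60 (x(g, l) = -19 + 79 = 60)
Z(Q) = -7/2 + Q^(3/2) (Z(Q) = -7/2 + Q*√Q = -7/2 + Q^(3/2))
Z(48) - x(162, 138) = (-7/2 + 48^(3/2)) - 1*60 = (-7/2 + 192*√3) - 60 = -127/2 + 192*√3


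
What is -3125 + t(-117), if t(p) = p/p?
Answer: -3124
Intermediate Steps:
t(p) = 1
-3125 + t(-117) = -3125 + 1 = -3124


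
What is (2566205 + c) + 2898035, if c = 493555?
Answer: 5957795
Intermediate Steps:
(2566205 + c) + 2898035 = (2566205 + 493555) + 2898035 = 3059760 + 2898035 = 5957795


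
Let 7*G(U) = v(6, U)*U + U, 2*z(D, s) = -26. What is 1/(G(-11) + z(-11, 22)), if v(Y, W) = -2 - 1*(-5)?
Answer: -7/135 ≈ -0.051852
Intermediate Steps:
z(D, s) = -13 (z(D, s) = (1/2)*(-26) = -13)
v(Y, W) = 3 (v(Y, W) = -2 + 5 = 3)
G(U) = 4*U/7 (G(U) = (3*U + U)/7 = (4*U)/7 = 4*U/7)
1/(G(-11) + z(-11, 22)) = 1/((4/7)*(-11) - 13) = 1/(-44/7 - 13) = 1/(-135/7) = -7/135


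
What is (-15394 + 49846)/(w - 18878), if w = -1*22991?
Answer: -34452/41869 ≈ -0.82285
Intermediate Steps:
w = -22991
(-15394 + 49846)/(w - 18878) = (-15394 + 49846)/(-22991 - 18878) = 34452/(-41869) = 34452*(-1/41869) = -34452/41869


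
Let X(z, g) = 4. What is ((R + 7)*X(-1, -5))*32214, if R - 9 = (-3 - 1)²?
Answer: 4123392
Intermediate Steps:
R = 25 (R = 9 + (-3 - 1)² = 9 + (-4)² = 9 + 16 = 25)
((R + 7)*X(-1, -5))*32214 = ((25 + 7)*4)*32214 = (32*4)*32214 = 128*32214 = 4123392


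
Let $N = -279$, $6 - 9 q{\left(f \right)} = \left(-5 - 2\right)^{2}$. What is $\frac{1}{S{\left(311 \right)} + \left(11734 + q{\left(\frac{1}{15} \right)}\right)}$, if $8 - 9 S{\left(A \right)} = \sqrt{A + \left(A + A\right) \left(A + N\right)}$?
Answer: $\frac{105571}{1238357314} + \frac{\sqrt{20215}}{1238357314} \approx 8.5366 \cdot 10^{-5}$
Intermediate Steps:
$q{\left(f \right)} = - \frac{43}{9}$ ($q{\left(f \right)} = \frac{2}{3} - \frac{\left(-5 - 2\right)^{2}}{9} = \frac{2}{3} - \frac{\left(-7\right)^{2}}{9} = \frac{2}{3} - \frac{49}{9} = - \frac{43}{9}$)
$S{\left(A \right)} = \frac{8}{9} - \frac{\sqrt{A + 2 A \left(-279 + A\right)}}{9}$ ($S{\left(A \right)} = \frac{8}{9} - \frac{\sqrt{A + \left(A + A\right) \left(A - 279\right)}}{9} = \frac{8}{9} - \frac{\sqrt{A + 2 A \left(-279 + A\right)}}{9}$)
$\frac{1}{S{\left(311 \right)} + \left(11734 + q{\left(\frac{1}{15} \right)}\right)} = \frac{1}{\left(\frac{8}{9} - \frac{\sqrt{311 \left(-557 + 2 \cdot 311\right)}}{9}\right) + \left(11734 - \frac{43}{9}\right)} = \frac{1}{\left(\frac{8}{9} - \frac{\sqrt{311 \left(-557 + 622\right)}}{9}\right) + \frac{105563}{9}} = \frac{1}{\left(\frac{8}{9} - \frac{\sqrt{311 \cdot 65}}{9}\right) + \frac{105563}{9}} = \frac{1}{\left(\frac{8}{9} - \frac{\sqrt{20215}}{9}\right) + \frac{105563}{9}} = \frac{1}{\frac{105571}{9} - \frac{\sqrt{20215}}{9}}$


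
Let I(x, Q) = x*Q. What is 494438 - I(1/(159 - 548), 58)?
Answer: 192336440/389 ≈ 4.9444e+5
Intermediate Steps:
I(x, Q) = Q*x
494438 - I(1/(159 - 548), 58) = 494438 - 58/(159 - 548) = 494438 - 58/(-389) = 494438 - 58*(-1)/389 = 494438 - 1*(-58/389) = 494438 + 58/389 = 192336440/389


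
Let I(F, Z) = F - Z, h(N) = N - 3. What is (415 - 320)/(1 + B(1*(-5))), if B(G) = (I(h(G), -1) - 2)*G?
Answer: 95/46 ≈ 2.0652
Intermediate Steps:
h(N) = -3 + N
B(G) = G*(-4 + G) (B(G) = (((-3 + G) - 1*(-1)) - 2)*G = (((-3 + G) + 1) - 2)*G = ((-2 + G) - 2)*G = (-4 + G)*G = G*(-4 + G))
(415 - 320)/(1 + B(1*(-5))) = (415 - 320)/(1 + (1*(-5))*(-4 + 1*(-5))) = 95/(1 - 5*(-4 - 5)) = 95/(1 - 5*(-9)) = 95/(1 + 45) = 95/46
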